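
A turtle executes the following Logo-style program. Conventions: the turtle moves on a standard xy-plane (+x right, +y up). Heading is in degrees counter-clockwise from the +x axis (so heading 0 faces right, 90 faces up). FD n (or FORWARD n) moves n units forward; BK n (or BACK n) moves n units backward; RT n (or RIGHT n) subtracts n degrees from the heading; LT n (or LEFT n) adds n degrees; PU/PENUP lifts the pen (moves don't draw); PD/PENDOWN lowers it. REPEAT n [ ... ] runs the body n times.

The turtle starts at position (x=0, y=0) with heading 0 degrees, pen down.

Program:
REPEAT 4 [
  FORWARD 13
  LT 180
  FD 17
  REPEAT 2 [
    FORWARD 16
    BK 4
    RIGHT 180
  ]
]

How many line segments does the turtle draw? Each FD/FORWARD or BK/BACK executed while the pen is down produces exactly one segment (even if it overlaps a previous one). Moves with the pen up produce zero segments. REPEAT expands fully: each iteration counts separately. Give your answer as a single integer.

Executing turtle program step by step:
Start: pos=(0,0), heading=0, pen down
REPEAT 4 [
  -- iteration 1/4 --
  FD 13: (0,0) -> (13,0) [heading=0, draw]
  LT 180: heading 0 -> 180
  FD 17: (13,0) -> (-4,0) [heading=180, draw]
  REPEAT 2 [
    -- iteration 1/2 --
    FD 16: (-4,0) -> (-20,0) [heading=180, draw]
    BK 4: (-20,0) -> (-16,0) [heading=180, draw]
    RT 180: heading 180 -> 0
    -- iteration 2/2 --
    FD 16: (-16,0) -> (0,0) [heading=0, draw]
    BK 4: (0,0) -> (-4,0) [heading=0, draw]
    RT 180: heading 0 -> 180
  ]
  -- iteration 2/4 --
  FD 13: (-4,0) -> (-17,0) [heading=180, draw]
  LT 180: heading 180 -> 0
  FD 17: (-17,0) -> (0,0) [heading=0, draw]
  REPEAT 2 [
    -- iteration 1/2 --
    FD 16: (0,0) -> (16,0) [heading=0, draw]
    BK 4: (16,0) -> (12,0) [heading=0, draw]
    RT 180: heading 0 -> 180
    -- iteration 2/2 --
    FD 16: (12,0) -> (-4,0) [heading=180, draw]
    BK 4: (-4,0) -> (0,0) [heading=180, draw]
    RT 180: heading 180 -> 0
  ]
  -- iteration 3/4 --
  FD 13: (0,0) -> (13,0) [heading=0, draw]
  LT 180: heading 0 -> 180
  FD 17: (13,0) -> (-4,0) [heading=180, draw]
  REPEAT 2 [
    -- iteration 1/2 --
    FD 16: (-4,0) -> (-20,0) [heading=180, draw]
    BK 4: (-20,0) -> (-16,0) [heading=180, draw]
    RT 180: heading 180 -> 0
    -- iteration 2/2 --
    FD 16: (-16,0) -> (0,0) [heading=0, draw]
    BK 4: (0,0) -> (-4,0) [heading=0, draw]
    RT 180: heading 0 -> 180
  ]
  -- iteration 4/4 --
  FD 13: (-4,0) -> (-17,0) [heading=180, draw]
  LT 180: heading 180 -> 0
  FD 17: (-17,0) -> (0,0) [heading=0, draw]
  REPEAT 2 [
    -- iteration 1/2 --
    FD 16: (0,0) -> (16,0) [heading=0, draw]
    BK 4: (16,0) -> (12,0) [heading=0, draw]
    RT 180: heading 0 -> 180
    -- iteration 2/2 --
    FD 16: (12,0) -> (-4,0) [heading=180, draw]
    BK 4: (-4,0) -> (0,0) [heading=180, draw]
    RT 180: heading 180 -> 0
  ]
]
Final: pos=(0,0), heading=0, 24 segment(s) drawn
Segments drawn: 24

Answer: 24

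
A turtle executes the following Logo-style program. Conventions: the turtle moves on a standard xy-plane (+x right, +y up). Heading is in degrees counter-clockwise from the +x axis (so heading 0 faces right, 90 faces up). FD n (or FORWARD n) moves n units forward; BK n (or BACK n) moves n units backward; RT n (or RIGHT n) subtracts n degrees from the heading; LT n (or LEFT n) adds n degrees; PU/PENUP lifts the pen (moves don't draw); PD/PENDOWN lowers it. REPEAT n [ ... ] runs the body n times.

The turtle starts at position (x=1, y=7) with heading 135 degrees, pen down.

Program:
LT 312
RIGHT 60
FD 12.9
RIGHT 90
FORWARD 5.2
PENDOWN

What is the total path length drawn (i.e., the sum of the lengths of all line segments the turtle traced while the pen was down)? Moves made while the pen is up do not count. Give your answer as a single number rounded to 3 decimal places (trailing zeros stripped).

Executing turtle program step by step:
Start: pos=(1,7), heading=135, pen down
LT 312: heading 135 -> 87
RT 60: heading 87 -> 27
FD 12.9: (1,7) -> (12.494,12.856) [heading=27, draw]
RT 90: heading 27 -> 297
FD 5.2: (12.494,12.856) -> (14.855,8.223) [heading=297, draw]
PD: pen down
Final: pos=(14.855,8.223), heading=297, 2 segment(s) drawn

Segment lengths:
  seg 1: (1,7) -> (12.494,12.856), length = 12.9
  seg 2: (12.494,12.856) -> (14.855,8.223), length = 5.2
Total = 18.1

Answer: 18.1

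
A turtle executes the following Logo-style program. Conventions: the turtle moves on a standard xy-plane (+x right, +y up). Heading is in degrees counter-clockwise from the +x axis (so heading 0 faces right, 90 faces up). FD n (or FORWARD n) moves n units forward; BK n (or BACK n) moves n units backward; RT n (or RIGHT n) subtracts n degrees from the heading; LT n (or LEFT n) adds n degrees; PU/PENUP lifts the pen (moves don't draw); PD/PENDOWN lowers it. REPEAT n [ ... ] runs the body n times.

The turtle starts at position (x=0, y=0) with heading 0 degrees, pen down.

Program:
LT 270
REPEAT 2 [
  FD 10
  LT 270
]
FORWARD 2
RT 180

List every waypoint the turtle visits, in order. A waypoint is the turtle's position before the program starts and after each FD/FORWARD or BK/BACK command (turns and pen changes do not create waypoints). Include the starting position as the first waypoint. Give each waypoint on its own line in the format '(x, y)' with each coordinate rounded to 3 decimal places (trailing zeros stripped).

Executing turtle program step by step:
Start: pos=(0,0), heading=0, pen down
LT 270: heading 0 -> 270
REPEAT 2 [
  -- iteration 1/2 --
  FD 10: (0,0) -> (0,-10) [heading=270, draw]
  LT 270: heading 270 -> 180
  -- iteration 2/2 --
  FD 10: (0,-10) -> (-10,-10) [heading=180, draw]
  LT 270: heading 180 -> 90
]
FD 2: (-10,-10) -> (-10,-8) [heading=90, draw]
RT 180: heading 90 -> 270
Final: pos=(-10,-8), heading=270, 3 segment(s) drawn
Waypoints (4 total):
(0, 0)
(0, -10)
(-10, -10)
(-10, -8)

Answer: (0, 0)
(0, -10)
(-10, -10)
(-10, -8)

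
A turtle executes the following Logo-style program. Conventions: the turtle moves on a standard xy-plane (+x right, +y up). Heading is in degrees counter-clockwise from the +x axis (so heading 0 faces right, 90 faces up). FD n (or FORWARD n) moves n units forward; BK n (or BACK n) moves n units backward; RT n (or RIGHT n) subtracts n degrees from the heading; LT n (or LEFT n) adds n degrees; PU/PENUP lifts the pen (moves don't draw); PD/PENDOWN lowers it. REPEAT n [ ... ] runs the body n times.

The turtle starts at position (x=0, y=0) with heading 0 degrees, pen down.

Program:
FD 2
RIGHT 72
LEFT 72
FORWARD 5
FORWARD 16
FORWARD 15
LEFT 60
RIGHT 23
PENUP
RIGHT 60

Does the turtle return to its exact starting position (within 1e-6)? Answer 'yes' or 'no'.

Answer: no

Derivation:
Executing turtle program step by step:
Start: pos=(0,0), heading=0, pen down
FD 2: (0,0) -> (2,0) [heading=0, draw]
RT 72: heading 0 -> 288
LT 72: heading 288 -> 0
FD 5: (2,0) -> (7,0) [heading=0, draw]
FD 16: (7,0) -> (23,0) [heading=0, draw]
FD 15: (23,0) -> (38,0) [heading=0, draw]
LT 60: heading 0 -> 60
RT 23: heading 60 -> 37
PU: pen up
RT 60: heading 37 -> 337
Final: pos=(38,0), heading=337, 4 segment(s) drawn

Start position: (0, 0)
Final position: (38, 0)
Distance = 38; >= 1e-6 -> NOT closed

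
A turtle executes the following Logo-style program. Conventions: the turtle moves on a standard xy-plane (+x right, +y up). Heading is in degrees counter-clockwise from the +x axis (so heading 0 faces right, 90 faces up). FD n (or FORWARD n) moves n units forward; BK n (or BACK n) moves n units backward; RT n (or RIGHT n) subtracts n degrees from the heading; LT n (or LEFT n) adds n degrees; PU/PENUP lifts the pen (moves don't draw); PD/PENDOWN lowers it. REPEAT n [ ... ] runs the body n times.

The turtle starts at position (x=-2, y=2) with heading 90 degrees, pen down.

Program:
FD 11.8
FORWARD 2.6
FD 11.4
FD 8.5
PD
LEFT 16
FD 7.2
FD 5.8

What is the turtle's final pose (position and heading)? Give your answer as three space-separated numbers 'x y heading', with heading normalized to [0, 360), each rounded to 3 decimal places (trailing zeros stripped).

Answer: -5.583 48.796 106

Derivation:
Executing turtle program step by step:
Start: pos=(-2,2), heading=90, pen down
FD 11.8: (-2,2) -> (-2,13.8) [heading=90, draw]
FD 2.6: (-2,13.8) -> (-2,16.4) [heading=90, draw]
FD 11.4: (-2,16.4) -> (-2,27.8) [heading=90, draw]
FD 8.5: (-2,27.8) -> (-2,36.3) [heading=90, draw]
PD: pen down
LT 16: heading 90 -> 106
FD 7.2: (-2,36.3) -> (-3.985,43.221) [heading=106, draw]
FD 5.8: (-3.985,43.221) -> (-5.583,48.796) [heading=106, draw]
Final: pos=(-5.583,48.796), heading=106, 6 segment(s) drawn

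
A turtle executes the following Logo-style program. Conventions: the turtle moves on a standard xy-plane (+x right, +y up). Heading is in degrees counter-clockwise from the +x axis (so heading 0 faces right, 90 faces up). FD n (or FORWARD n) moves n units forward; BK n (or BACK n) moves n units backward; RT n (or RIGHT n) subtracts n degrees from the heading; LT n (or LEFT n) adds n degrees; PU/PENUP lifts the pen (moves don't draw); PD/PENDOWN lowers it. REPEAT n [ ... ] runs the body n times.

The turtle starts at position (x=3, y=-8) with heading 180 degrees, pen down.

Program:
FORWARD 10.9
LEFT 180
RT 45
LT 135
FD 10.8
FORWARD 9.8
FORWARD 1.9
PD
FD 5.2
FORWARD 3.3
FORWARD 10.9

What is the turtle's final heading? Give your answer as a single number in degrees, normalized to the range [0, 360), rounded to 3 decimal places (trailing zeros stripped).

Answer: 90

Derivation:
Executing turtle program step by step:
Start: pos=(3,-8), heading=180, pen down
FD 10.9: (3,-8) -> (-7.9,-8) [heading=180, draw]
LT 180: heading 180 -> 0
RT 45: heading 0 -> 315
LT 135: heading 315 -> 90
FD 10.8: (-7.9,-8) -> (-7.9,2.8) [heading=90, draw]
FD 9.8: (-7.9,2.8) -> (-7.9,12.6) [heading=90, draw]
FD 1.9: (-7.9,12.6) -> (-7.9,14.5) [heading=90, draw]
PD: pen down
FD 5.2: (-7.9,14.5) -> (-7.9,19.7) [heading=90, draw]
FD 3.3: (-7.9,19.7) -> (-7.9,23) [heading=90, draw]
FD 10.9: (-7.9,23) -> (-7.9,33.9) [heading=90, draw]
Final: pos=(-7.9,33.9), heading=90, 7 segment(s) drawn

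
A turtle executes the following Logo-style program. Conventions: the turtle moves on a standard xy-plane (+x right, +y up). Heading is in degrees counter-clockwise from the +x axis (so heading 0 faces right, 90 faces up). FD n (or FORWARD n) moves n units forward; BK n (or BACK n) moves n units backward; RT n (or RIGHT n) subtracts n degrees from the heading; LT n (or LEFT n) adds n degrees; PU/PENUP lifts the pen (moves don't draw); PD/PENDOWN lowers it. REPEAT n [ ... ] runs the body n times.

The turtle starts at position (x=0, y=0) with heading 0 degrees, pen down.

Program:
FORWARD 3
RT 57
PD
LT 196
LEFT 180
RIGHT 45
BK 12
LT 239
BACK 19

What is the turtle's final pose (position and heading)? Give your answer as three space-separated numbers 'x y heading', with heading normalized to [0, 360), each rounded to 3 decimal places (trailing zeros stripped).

Executing turtle program step by step:
Start: pos=(0,0), heading=0, pen down
FD 3: (0,0) -> (3,0) [heading=0, draw]
RT 57: heading 0 -> 303
PD: pen down
LT 196: heading 303 -> 139
LT 180: heading 139 -> 319
RT 45: heading 319 -> 274
BK 12: (3,0) -> (2.163,11.971) [heading=274, draw]
LT 239: heading 274 -> 153
BK 19: (2.163,11.971) -> (19.092,3.345) [heading=153, draw]
Final: pos=(19.092,3.345), heading=153, 3 segment(s) drawn

Answer: 19.092 3.345 153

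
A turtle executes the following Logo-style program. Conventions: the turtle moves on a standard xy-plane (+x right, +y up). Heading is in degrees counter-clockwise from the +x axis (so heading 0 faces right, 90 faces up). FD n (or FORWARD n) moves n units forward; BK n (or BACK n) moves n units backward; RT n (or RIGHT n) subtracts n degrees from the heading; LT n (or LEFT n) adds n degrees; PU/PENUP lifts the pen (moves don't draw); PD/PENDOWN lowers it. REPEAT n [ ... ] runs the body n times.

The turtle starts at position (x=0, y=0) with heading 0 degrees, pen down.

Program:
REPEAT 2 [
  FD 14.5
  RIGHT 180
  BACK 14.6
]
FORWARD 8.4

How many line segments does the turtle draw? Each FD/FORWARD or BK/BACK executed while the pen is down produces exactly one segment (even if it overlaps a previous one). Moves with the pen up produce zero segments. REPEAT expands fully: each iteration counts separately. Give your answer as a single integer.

Answer: 5

Derivation:
Executing turtle program step by step:
Start: pos=(0,0), heading=0, pen down
REPEAT 2 [
  -- iteration 1/2 --
  FD 14.5: (0,0) -> (14.5,0) [heading=0, draw]
  RT 180: heading 0 -> 180
  BK 14.6: (14.5,0) -> (29.1,0) [heading=180, draw]
  -- iteration 2/2 --
  FD 14.5: (29.1,0) -> (14.6,0) [heading=180, draw]
  RT 180: heading 180 -> 0
  BK 14.6: (14.6,0) -> (0,0) [heading=0, draw]
]
FD 8.4: (0,0) -> (8.4,0) [heading=0, draw]
Final: pos=(8.4,0), heading=0, 5 segment(s) drawn
Segments drawn: 5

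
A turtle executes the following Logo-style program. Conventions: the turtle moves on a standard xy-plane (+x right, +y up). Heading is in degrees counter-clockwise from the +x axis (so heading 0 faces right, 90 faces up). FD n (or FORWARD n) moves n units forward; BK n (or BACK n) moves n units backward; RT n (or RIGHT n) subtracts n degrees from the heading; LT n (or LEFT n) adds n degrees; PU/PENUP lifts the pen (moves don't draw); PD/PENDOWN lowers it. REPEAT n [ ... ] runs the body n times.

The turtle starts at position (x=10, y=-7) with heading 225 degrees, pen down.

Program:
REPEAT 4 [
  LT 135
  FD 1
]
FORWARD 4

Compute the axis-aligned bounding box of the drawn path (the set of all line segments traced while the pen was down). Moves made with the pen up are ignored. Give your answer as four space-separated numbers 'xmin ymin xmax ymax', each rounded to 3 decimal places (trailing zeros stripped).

Executing turtle program step by step:
Start: pos=(10,-7), heading=225, pen down
REPEAT 4 [
  -- iteration 1/4 --
  LT 135: heading 225 -> 0
  FD 1: (10,-7) -> (11,-7) [heading=0, draw]
  -- iteration 2/4 --
  LT 135: heading 0 -> 135
  FD 1: (11,-7) -> (10.293,-6.293) [heading=135, draw]
  -- iteration 3/4 --
  LT 135: heading 135 -> 270
  FD 1: (10.293,-6.293) -> (10.293,-7.293) [heading=270, draw]
  -- iteration 4/4 --
  LT 135: heading 270 -> 45
  FD 1: (10.293,-7.293) -> (11,-6.586) [heading=45, draw]
]
FD 4: (11,-6.586) -> (13.828,-3.757) [heading=45, draw]
Final: pos=(13.828,-3.757), heading=45, 5 segment(s) drawn

Segment endpoints: x in {10, 10.293, 11, 13.828}, y in {-7.293, -7, -6.586, -6.293, -3.757}
xmin=10, ymin=-7.293, xmax=13.828, ymax=-3.757

Answer: 10 -7.293 13.828 -3.757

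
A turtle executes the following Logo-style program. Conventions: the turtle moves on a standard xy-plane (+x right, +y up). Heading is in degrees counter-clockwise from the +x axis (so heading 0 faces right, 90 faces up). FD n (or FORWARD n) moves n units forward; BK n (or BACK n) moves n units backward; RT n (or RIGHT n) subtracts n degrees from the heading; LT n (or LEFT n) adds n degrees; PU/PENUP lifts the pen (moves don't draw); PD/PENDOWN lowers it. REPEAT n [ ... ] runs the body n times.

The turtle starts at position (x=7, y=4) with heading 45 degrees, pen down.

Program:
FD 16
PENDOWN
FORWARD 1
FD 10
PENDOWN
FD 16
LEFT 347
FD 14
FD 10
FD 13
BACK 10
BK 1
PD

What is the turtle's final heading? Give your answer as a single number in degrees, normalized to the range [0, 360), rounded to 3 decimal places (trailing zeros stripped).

Answer: 32

Derivation:
Executing turtle program step by step:
Start: pos=(7,4), heading=45, pen down
FD 16: (7,4) -> (18.314,15.314) [heading=45, draw]
PD: pen down
FD 1: (18.314,15.314) -> (19.021,16.021) [heading=45, draw]
FD 10: (19.021,16.021) -> (26.092,23.092) [heading=45, draw]
PD: pen down
FD 16: (26.092,23.092) -> (37.406,34.406) [heading=45, draw]
LT 347: heading 45 -> 32
FD 14: (37.406,34.406) -> (49.278,41.824) [heading=32, draw]
FD 10: (49.278,41.824) -> (57.759,47.124) [heading=32, draw]
FD 13: (57.759,47.124) -> (68.783,54.013) [heading=32, draw]
BK 10: (68.783,54.013) -> (60.303,48.713) [heading=32, draw]
BK 1: (60.303,48.713) -> (59.455,48.183) [heading=32, draw]
PD: pen down
Final: pos=(59.455,48.183), heading=32, 9 segment(s) drawn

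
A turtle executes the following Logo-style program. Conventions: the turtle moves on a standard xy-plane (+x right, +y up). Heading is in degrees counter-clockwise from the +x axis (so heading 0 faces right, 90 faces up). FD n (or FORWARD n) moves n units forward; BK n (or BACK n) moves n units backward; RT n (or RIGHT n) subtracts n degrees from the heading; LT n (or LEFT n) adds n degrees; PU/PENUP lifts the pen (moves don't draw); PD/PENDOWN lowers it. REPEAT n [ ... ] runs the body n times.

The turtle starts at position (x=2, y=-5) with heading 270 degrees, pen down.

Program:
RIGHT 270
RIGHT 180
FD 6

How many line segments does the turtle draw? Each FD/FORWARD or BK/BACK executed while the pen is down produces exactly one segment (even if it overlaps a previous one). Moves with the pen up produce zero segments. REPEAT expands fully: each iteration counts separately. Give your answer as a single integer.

Executing turtle program step by step:
Start: pos=(2,-5), heading=270, pen down
RT 270: heading 270 -> 0
RT 180: heading 0 -> 180
FD 6: (2,-5) -> (-4,-5) [heading=180, draw]
Final: pos=(-4,-5), heading=180, 1 segment(s) drawn
Segments drawn: 1

Answer: 1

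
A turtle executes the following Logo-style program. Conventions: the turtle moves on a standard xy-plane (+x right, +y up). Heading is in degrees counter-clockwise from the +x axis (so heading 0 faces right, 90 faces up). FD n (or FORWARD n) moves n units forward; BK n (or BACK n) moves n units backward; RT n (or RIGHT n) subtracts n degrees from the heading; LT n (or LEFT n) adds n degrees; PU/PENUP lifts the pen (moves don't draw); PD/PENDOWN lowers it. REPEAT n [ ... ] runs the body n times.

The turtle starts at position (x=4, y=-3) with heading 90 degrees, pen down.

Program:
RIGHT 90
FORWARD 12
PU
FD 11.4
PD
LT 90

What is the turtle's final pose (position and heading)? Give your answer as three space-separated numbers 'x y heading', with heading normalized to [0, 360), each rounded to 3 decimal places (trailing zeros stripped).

Executing turtle program step by step:
Start: pos=(4,-3), heading=90, pen down
RT 90: heading 90 -> 0
FD 12: (4,-3) -> (16,-3) [heading=0, draw]
PU: pen up
FD 11.4: (16,-3) -> (27.4,-3) [heading=0, move]
PD: pen down
LT 90: heading 0 -> 90
Final: pos=(27.4,-3), heading=90, 1 segment(s) drawn

Answer: 27.4 -3 90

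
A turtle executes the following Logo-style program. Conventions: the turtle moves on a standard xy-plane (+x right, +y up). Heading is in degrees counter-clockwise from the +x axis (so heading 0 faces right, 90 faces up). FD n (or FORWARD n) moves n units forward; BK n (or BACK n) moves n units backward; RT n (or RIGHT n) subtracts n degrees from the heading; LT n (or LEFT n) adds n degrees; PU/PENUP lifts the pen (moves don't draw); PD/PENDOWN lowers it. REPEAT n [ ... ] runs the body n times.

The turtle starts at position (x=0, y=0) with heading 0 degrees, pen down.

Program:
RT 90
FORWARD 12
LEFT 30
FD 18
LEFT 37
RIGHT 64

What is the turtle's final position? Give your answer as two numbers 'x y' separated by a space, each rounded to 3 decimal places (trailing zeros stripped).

Answer: 9 -27.588

Derivation:
Executing turtle program step by step:
Start: pos=(0,0), heading=0, pen down
RT 90: heading 0 -> 270
FD 12: (0,0) -> (0,-12) [heading=270, draw]
LT 30: heading 270 -> 300
FD 18: (0,-12) -> (9,-27.588) [heading=300, draw]
LT 37: heading 300 -> 337
RT 64: heading 337 -> 273
Final: pos=(9,-27.588), heading=273, 2 segment(s) drawn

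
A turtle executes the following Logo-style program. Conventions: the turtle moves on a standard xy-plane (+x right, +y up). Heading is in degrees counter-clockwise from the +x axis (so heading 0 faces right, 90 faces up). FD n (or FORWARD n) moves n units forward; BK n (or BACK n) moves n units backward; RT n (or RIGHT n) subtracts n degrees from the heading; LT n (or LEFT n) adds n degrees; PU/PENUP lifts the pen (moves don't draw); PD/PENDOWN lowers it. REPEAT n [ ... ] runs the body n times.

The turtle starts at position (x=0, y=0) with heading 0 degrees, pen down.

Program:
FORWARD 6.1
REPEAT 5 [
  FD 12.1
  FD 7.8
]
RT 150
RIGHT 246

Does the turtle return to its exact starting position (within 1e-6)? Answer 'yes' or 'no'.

Answer: no

Derivation:
Executing turtle program step by step:
Start: pos=(0,0), heading=0, pen down
FD 6.1: (0,0) -> (6.1,0) [heading=0, draw]
REPEAT 5 [
  -- iteration 1/5 --
  FD 12.1: (6.1,0) -> (18.2,0) [heading=0, draw]
  FD 7.8: (18.2,0) -> (26,0) [heading=0, draw]
  -- iteration 2/5 --
  FD 12.1: (26,0) -> (38.1,0) [heading=0, draw]
  FD 7.8: (38.1,0) -> (45.9,0) [heading=0, draw]
  -- iteration 3/5 --
  FD 12.1: (45.9,0) -> (58,0) [heading=0, draw]
  FD 7.8: (58,0) -> (65.8,0) [heading=0, draw]
  -- iteration 4/5 --
  FD 12.1: (65.8,0) -> (77.9,0) [heading=0, draw]
  FD 7.8: (77.9,0) -> (85.7,0) [heading=0, draw]
  -- iteration 5/5 --
  FD 12.1: (85.7,0) -> (97.8,0) [heading=0, draw]
  FD 7.8: (97.8,0) -> (105.6,0) [heading=0, draw]
]
RT 150: heading 0 -> 210
RT 246: heading 210 -> 324
Final: pos=(105.6,0), heading=324, 11 segment(s) drawn

Start position: (0, 0)
Final position: (105.6, 0)
Distance = 105.6; >= 1e-6 -> NOT closed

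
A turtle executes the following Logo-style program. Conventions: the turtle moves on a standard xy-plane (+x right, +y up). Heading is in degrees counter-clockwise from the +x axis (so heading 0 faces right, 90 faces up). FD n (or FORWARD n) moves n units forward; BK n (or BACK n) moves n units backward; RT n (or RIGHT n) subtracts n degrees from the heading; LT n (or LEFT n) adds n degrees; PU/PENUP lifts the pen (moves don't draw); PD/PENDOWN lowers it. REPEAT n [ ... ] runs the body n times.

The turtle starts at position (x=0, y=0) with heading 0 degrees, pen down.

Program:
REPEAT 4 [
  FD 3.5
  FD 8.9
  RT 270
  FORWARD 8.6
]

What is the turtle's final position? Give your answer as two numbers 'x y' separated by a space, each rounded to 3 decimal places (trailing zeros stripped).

Executing turtle program step by step:
Start: pos=(0,0), heading=0, pen down
REPEAT 4 [
  -- iteration 1/4 --
  FD 3.5: (0,0) -> (3.5,0) [heading=0, draw]
  FD 8.9: (3.5,0) -> (12.4,0) [heading=0, draw]
  RT 270: heading 0 -> 90
  FD 8.6: (12.4,0) -> (12.4,8.6) [heading=90, draw]
  -- iteration 2/4 --
  FD 3.5: (12.4,8.6) -> (12.4,12.1) [heading=90, draw]
  FD 8.9: (12.4,12.1) -> (12.4,21) [heading=90, draw]
  RT 270: heading 90 -> 180
  FD 8.6: (12.4,21) -> (3.8,21) [heading=180, draw]
  -- iteration 3/4 --
  FD 3.5: (3.8,21) -> (0.3,21) [heading=180, draw]
  FD 8.9: (0.3,21) -> (-8.6,21) [heading=180, draw]
  RT 270: heading 180 -> 270
  FD 8.6: (-8.6,21) -> (-8.6,12.4) [heading=270, draw]
  -- iteration 4/4 --
  FD 3.5: (-8.6,12.4) -> (-8.6,8.9) [heading=270, draw]
  FD 8.9: (-8.6,8.9) -> (-8.6,0) [heading=270, draw]
  RT 270: heading 270 -> 0
  FD 8.6: (-8.6,0) -> (0,0) [heading=0, draw]
]
Final: pos=(0,0), heading=0, 12 segment(s) drawn

Answer: 0 0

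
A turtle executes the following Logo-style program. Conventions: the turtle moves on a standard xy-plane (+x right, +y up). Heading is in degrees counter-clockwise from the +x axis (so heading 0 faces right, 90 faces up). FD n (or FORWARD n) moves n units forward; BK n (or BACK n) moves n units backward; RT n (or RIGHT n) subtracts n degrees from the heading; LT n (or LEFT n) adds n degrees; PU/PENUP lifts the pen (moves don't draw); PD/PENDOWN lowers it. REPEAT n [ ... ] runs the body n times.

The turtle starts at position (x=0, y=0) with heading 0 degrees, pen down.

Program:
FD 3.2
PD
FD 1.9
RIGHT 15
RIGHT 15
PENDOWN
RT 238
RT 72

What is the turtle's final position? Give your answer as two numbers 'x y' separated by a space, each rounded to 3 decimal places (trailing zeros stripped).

Executing turtle program step by step:
Start: pos=(0,0), heading=0, pen down
FD 3.2: (0,0) -> (3.2,0) [heading=0, draw]
PD: pen down
FD 1.9: (3.2,0) -> (5.1,0) [heading=0, draw]
RT 15: heading 0 -> 345
RT 15: heading 345 -> 330
PD: pen down
RT 238: heading 330 -> 92
RT 72: heading 92 -> 20
Final: pos=(5.1,0), heading=20, 2 segment(s) drawn

Answer: 5.1 0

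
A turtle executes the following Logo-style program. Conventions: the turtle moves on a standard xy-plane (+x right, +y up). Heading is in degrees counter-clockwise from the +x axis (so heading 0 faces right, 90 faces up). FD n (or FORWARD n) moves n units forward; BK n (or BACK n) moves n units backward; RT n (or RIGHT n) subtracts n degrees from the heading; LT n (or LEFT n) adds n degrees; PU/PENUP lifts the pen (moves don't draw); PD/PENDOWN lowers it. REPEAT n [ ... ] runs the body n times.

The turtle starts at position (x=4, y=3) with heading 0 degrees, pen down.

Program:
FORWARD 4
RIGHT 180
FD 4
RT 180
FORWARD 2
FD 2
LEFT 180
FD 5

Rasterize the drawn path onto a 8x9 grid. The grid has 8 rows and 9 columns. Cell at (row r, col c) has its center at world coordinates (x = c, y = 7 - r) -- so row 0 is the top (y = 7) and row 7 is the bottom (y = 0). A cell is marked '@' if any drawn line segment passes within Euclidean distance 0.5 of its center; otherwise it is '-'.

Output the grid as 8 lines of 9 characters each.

Segment 0: (4,3) -> (8,3)
Segment 1: (8,3) -> (4,3)
Segment 2: (4,3) -> (6,3)
Segment 3: (6,3) -> (8,3)
Segment 4: (8,3) -> (3,3)

Answer: ---------
---------
---------
---------
---@@@@@@
---------
---------
---------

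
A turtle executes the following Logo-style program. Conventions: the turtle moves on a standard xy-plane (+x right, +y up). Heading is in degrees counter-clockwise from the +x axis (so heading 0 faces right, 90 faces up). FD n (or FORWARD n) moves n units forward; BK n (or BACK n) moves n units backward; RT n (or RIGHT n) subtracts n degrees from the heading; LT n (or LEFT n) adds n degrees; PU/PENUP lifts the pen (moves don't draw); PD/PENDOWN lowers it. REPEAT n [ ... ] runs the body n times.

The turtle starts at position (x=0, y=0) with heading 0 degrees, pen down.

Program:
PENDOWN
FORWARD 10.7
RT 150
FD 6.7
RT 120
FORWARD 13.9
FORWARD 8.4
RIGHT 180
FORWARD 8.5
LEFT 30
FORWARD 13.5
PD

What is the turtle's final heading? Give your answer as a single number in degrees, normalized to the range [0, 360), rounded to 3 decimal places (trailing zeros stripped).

Answer: 300

Derivation:
Executing turtle program step by step:
Start: pos=(0,0), heading=0, pen down
PD: pen down
FD 10.7: (0,0) -> (10.7,0) [heading=0, draw]
RT 150: heading 0 -> 210
FD 6.7: (10.7,0) -> (4.898,-3.35) [heading=210, draw]
RT 120: heading 210 -> 90
FD 13.9: (4.898,-3.35) -> (4.898,10.55) [heading=90, draw]
FD 8.4: (4.898,10.55) -> (4.898,18.95) [heading=90, draw]
RT 180: heading 90 -> 270
FD 8.5: (4.898,18.95) -> (4.898,10.45) [heading=270, draw]
LT 30: heading 270 -> 300
FD 13.5: (4.898,10.45) -> (11.648,-1.241) [heading=300, draw]
PD: pen down
Final: pos=(11.648,-1.241), heading=300, 6 segment(s) drawn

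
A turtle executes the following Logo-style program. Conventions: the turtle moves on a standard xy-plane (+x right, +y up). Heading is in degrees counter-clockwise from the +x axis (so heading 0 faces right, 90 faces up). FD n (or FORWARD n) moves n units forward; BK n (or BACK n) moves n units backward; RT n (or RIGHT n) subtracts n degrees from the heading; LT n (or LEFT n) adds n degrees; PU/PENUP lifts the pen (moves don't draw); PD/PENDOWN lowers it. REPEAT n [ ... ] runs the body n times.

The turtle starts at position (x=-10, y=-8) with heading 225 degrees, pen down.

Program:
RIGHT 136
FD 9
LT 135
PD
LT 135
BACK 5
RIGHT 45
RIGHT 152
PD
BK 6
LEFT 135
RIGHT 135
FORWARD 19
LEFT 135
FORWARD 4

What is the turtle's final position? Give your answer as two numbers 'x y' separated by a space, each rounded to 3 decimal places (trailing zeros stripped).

Executing turtle program step by step:
Start: pos=(-10,-8), heading=225, pen down
RT 136: heading 225 -> 89
FD 9: (-10,-8) -> (-9.843,0.999) [heading=89, draw]
LT 135: heading 89 -> 224
PD: pen down
LT 135: heading 224 -> 359
BK 5: (-9.843,0.999) -> (-14.842,1.086) [heading=359, draw]
RT 45: heading 359 -> 314
RT 152: heading 314 -> 162
PD: pen down
BK 6: (-14.842,1.086) -> (-9.136,-0.768) [heading=162, draw]
LT 135: heading 162 -> 297
RT 135: heading 297 -> 162
FD 19: (-9.136,-0.768) -> (-27.206,5.103) [heading=162, draw]
LT 135: heading 162 -> 297
FD 4: (-27.206,5.103) -> (-25.39,1.539) [heading=297, draw]
Final: pos=(-25.39,1.539), heading=297, 5 segment(s) drawn

Answer: -25.39 1.539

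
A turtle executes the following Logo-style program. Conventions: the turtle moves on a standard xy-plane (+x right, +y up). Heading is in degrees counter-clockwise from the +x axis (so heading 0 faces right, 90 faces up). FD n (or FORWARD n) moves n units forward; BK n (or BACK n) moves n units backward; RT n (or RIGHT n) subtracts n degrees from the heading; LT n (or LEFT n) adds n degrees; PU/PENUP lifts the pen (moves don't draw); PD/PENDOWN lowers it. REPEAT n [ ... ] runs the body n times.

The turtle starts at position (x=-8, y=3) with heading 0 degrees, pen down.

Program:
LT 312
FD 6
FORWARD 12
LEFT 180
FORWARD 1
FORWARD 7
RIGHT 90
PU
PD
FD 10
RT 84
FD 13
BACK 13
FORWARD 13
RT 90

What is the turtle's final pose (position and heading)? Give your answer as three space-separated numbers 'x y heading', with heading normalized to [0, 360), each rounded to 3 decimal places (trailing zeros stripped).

Executing turtle program step by step:
Start: pos=(-8,3), heading=0, pen down
LT 312: heading 0 -> 312
FD 6: (-8,3) -> (-3.985,-1.459) [heading=312, draw]
FD 12: (-3.985,-1.459) -> (4.044,-10.377) [heading=312, draw]
LT 180: heading 312 -> 132
FD 1: (4.044,-10.377) -> (3.375,-9.633) [heading=132, draw]
FD 7: (3.375,-9.633) -> (-1.309,-4.431) [heading=132, draw]
RT 90: heading 132 -> 42
PU: pen up
PD: pen down
FD 10: (-1.309,-4.431) -> (6.123,2.26) [heading=42, draw]
RT 84: heading 42 -> 318
FD 13: (6.123,2.26) -> (15.784,-6.439) [heading=318, draw]
BK 13: (15.784,-6.439) -> (6.123,2.26) [heading=318, draw]
FD 13: (6.123,2.26) -> (15.784,-6.439) [heading=318, draw]
RT 90: heading 318 -> 228
Final: pos=(15.784,-6.439), heading=228, 8 segment(s) drawn

Answer: 15.784 -6.439 228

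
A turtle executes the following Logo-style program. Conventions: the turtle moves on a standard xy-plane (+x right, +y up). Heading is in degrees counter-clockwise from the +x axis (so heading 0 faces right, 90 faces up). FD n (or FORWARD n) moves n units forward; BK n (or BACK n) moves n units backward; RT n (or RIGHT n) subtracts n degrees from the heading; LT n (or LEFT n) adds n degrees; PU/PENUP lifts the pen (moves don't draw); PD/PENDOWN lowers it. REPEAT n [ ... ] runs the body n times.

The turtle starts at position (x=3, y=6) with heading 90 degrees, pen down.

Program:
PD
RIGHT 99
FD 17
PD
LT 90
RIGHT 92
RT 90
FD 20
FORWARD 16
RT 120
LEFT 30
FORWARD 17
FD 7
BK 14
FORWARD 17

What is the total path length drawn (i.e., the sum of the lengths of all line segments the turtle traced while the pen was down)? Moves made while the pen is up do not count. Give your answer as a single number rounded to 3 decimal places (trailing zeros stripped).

Executing turtle program step by step:
Start: pos=(3,6), heading=90, pen down
PD: pen down
RT 99: heading 90 -> 351
FD 17: (3,6) -> (19.791,3.341) [heading=351, draw]
PD: pen down
LT 90: heading 351 -> 81
RT 92: heading 81 -> 349
RT 90: heading 349 -> 259
FD 20: (19.791,3.341) -> (15.975,-16.292) [heading=259, draw]
FD 16: (15.975,-16.292) -> (12.922,-31.998) [heading=259, draw]
RT 120: heading 259 -> 139
LT 30: heading 139 -> 169
FD 17: (12.922,-31.998) -> (-3.766,-28.754) [heading=169, draw]
FD 7: (-3.766,-28.754) -> (-10.637,-27.419) [heading=169, draw]
BK 14: (-10.637,-27.419) -> (3.105,-30.09) [heading=169, draw]
FD 17: (3.105,-30.09) -> (-13.582,-26.846) [heading=169, draw]
Final: pos=(-13.582,-26.846), heading=169, 7 segment(s) drawn

Segment lengths:
  seg 1: (3,6) -> (19.791,3.341), length = 17
  seg 2: (19.791,3.341) -> (15.975,-16.292), length = 20
  seg 3: (15.975,-16.292) -> (12.922,-31.998), length = 16
  seg 4: (12.922,-31.998) -> (-3.766,-28.754), length = 17
  seg 5: (-3.766,-28.754) -> (-10.637,-27.419), length = 7
  seg 6: (-10.637,-27.419) -> (3.105,-30.09), length = 14
  seg 7: (3.105,-30.09) -> (-13.582,-26.846), length = 17
Total = 108

Answer: 108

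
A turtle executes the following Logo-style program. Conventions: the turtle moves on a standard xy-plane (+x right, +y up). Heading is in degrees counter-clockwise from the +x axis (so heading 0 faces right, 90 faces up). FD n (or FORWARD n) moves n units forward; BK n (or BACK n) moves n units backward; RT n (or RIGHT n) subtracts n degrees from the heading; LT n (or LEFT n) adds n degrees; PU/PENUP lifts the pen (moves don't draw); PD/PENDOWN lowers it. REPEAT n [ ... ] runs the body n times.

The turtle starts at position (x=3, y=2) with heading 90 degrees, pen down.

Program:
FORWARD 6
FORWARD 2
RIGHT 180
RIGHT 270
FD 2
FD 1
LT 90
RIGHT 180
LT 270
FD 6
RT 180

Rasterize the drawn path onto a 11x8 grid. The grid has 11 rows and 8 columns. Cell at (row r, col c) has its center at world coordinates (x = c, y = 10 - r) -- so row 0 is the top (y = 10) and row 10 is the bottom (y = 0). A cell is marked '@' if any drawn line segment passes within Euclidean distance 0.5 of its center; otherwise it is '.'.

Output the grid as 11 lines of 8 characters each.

Answer: @@@@@@@.
...@....
...@....
...@....
...@....
...@....
...@....
...@....
...@....
........
........

Derivation:
Segment 0: (3,2) -> (3,8)
Segment 1: (3,8) -> (3,10)
Segment 2: (3,10) -> (5,10)
Segment 3: (5,10) -> (6,10)
Segment 4: (6,10) -> (0,10)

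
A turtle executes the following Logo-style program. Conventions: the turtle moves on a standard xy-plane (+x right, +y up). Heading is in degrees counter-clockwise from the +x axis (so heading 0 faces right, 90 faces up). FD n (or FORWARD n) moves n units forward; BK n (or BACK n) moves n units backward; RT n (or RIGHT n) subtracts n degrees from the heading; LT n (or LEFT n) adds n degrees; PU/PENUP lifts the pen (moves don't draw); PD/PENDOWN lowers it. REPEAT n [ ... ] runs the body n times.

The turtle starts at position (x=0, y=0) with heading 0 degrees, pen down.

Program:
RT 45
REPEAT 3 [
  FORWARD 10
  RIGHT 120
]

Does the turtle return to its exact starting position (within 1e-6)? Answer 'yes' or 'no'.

Answer: yes

Derivation:
Executing turtle program step by step:
Start: pos=(0,0), heading=0, pen down
RT 45: heading 0 -> 315
REPEAT 3 [
  -- iteration 1/3 --
  FD 10: (0,0) -> (7.071,-7.071) [heading=315, draw]
  RT 120: heading 315 -> 195
  -- iteration 2/3 --
  FD 10: (7.071,-7.071) -> (-2.588,-9.659) [heading=195, draw]
  RT 120: heading 195 -> 75
  -- iteration 3/3 --
  FD 10: (-2.588,-9.659) -> (0,0) [heading=75, draw]
  RT 120: heading 75 -> 315
]
Final: pos=(0,0), heading=315, 3 segment(s) drawn

Start position: (0, 0)
Final position: (0, 0)
Distance = 0; < 1e-6 -> CLOSED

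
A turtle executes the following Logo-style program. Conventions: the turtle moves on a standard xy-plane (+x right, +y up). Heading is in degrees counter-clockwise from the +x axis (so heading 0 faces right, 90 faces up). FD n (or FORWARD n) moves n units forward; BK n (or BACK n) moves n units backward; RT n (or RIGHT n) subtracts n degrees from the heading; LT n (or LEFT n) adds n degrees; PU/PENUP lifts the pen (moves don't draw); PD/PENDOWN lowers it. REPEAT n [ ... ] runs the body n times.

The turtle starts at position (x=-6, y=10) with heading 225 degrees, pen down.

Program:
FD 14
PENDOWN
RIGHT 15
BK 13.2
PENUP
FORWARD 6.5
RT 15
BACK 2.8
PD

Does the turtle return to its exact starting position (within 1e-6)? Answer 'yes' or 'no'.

Answer: no

Derivation:
Executing turtle program step by step:
Start: pos=(-6,10), heading=225, pen down
FD 14: (-6,10) -> (-15.899,0.101) [heading=225, draw]
PD: pen down
RT 15: heading 225 -> 210
BK 13.2: (-15.899,0.101) -> (-4.468,6.701) [heading=210, draw]
PU: pen up
FD 6.5: (-4.468,6.701) -> (-10.097,3.451) [heading=210, move]
RT 15: heading 210 -> 195
BK 2.8: (-10.097,3.451) -> (-7.393,4.175) [heading=195, move]
PD: pen down
Final: pos=(-7.393,4.175), heading=195, 2 segment(s) drawn

Start position: (-6, 10)
Final position: (-7.393, 4.175)
Distance = 5.989; >= 1e-6 -> NOT closed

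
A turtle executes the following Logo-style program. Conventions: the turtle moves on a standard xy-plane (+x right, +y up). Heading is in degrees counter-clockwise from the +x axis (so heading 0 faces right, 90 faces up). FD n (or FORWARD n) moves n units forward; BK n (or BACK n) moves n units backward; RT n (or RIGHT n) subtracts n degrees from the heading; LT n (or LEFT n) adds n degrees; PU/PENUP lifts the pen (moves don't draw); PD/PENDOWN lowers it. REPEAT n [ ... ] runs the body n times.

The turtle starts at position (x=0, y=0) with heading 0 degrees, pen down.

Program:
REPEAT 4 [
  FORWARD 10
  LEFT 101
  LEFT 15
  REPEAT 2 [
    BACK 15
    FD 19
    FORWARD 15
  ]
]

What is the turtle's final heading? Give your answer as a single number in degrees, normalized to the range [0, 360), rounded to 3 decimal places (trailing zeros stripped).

Answer: 104

Derivation:
Executing turtle program step by step:
Start: pos=(0,0), heading=0, pen down
REPEAT 4 [
  -- iteration 1/4 --
  FD 10: (0,0) -> (10,0) [heading=0, draw]
  LT 101: heading 0 -> 101
  LT 15: heading 101 -> 116
  REPEAT 2 [
    -- iteration 1/2 --
    BK 15: (10,0) -> (16.576,-13.482) [heading=116, draw]
    FD 19: (16.576,-13.482) -> (8.247,3.595) [heading=116, draw]
    FD 15: (8.247,3.595) -> (1.671,17.077) [heading=116, draw]
    -- iteration 2/2 --
    BK 15: (1.671,17.077) -> (8.247,3.595) [heading=116, draw]
    FD 19: (8.247,3.595) -> (-0.083,20.672) [heading=116, draw]
    FD 15: (-0.083,20.672) -> (-6.658,34.154) [heading=116, draw]
  ]
  -- iteration 2/4 --
  FD 10: (-6.658,34.154) -> (-11.042,43.142) [heading=116, draw]
  LT 101: heading 116 -> 217
  LT 15: heading 217 -> 232
  REPEAT 2 [
    -- iteration 1/2 --
    BK 15: (-11.042,43.142) -> (-1.807,54.962) [heading=232, draw]
    FD 19: (-1.807,54.962) -> (-13.504,39.99) [heading=232, draw]
    FD 15: (-13.504,39.99) -> (-22.739,28.17) [heading=232, draw]
    -- iteration 2/2 --
    BK 15: (-22.739,28.17) -> (-13.504,39.99) [heading=232, draw]
    FD 19: (-13.504,39.99) -> (-25.202,25.018) [heading=232, draw]
    FD 15: (-25.202,25.018) -> (-34.437,13.198) [heading=232, draw]
  ]
  -- iteration 3/4 --
  FD 10: (-34.437,13.198) -> (-40.594,5.318) [heading=232, draw]
  LT 101: heading 232 -> 333
  LT 15: heading 333 -> 348
  REPEAT 2 [
    -- iteration 1/2 --
    BK 15: (-40.594,5.318) -> (-55.266,8.436) [heading=348, draw]
    FD 19: (-55.266,8.436) -> (-36.681,4.486) [heading=348, draw]
    FD 15: (-36.681,4.486) -> (-22.009,1.367) [heading=348, draw]
    -- iteration 2/2 --
    BK 15: (-22.009,1.367) -> (-36.681,4.486) [heading=348, draw]
    FD 19: (-36.681,4.486) -> (-18.096,0.536) [heading=348, draw]
    FD 15: (-18.096,0.536) -> (-3.424,-2.583) [heading=348, draw]
  ]
  -- iteration 4/4 --
  FD 10: (-3.424,-2.583) -> (6.358,-4.662) [heading=348, draw]
  LT 101: heading 348 -> 89
  LT 15: heading 89 -> 104
  REPEAT 2 [
    -- iteration 1/2 --
    BK 15: (6.358,-4.662) -> (9.986,-19.217) [heading=104, draw]
    FD 19: (9.986,-19.217) -> (5.39,-0.781) [heading=104, draw]
    FD 15: (5.39,-0.781) -> (1.761,13.773) [heading=104, draw]
    -- iteration 2/2 --
    BK 15: (1.761,13.773) -> (5.39,-0.781) [heading=104, draw]
    FD 19: (5.39,-0.781) -> (0.793,17.655) [heading=104, draw]
    FD 15: (0.793,17.655) -> (-2.836,32.209) [heading=104, draw]
  ]
]
Final: pos=(-2.836,32.209), heading=104, 28 segment(s) drawn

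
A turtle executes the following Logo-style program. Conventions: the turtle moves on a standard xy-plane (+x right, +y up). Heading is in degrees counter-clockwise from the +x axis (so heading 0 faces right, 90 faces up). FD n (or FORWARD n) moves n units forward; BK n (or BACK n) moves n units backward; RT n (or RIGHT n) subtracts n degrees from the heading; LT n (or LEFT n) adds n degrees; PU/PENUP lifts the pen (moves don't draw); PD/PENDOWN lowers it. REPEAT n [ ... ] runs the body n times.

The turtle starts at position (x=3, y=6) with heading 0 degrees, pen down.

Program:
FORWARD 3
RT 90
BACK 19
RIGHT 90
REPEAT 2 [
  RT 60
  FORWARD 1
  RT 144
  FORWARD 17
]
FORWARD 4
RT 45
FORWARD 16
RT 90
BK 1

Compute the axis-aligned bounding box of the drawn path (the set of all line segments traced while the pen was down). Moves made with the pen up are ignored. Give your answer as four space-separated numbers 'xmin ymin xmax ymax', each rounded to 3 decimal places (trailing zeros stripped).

Executing turtle program step by step:
Start: pos=(3,6), heading=0, pen down
FD 3: (3,6) -> (6,6) [heading=0, draw]
RT 90: heading 0 -> 270
BK 19: (6,6) -> (6,25) [heading=270, draw]
RT 90: heading 270 -> 180
REPEAT 2 [
  -- iteration 1/2 --
  RT 60: heading 180 -> 120
  FD 1: (6,25) -> (5.5,25.866) [heading=120, draw]
  RT 144: heading 120 -> 336
  FD 17: (5.5,25.866) -> (21.03,18.952) [heading=336, draw]
  -- iteration 2/2 --
  RT 60: heading 336 -> 276
  FD 1: (21.03,18.952) -> (21.135,17.957) [heading=276, draw]
  RT 144: heading 276 -> 132
  FD 17: (21.135,17.957) -> (9.76,30.59) [heading=132, draw]
]
FD 4: (9.76,30.59) -> (7.083,33.563) [heading=132, draw]
RT 45: heading 132 -> 87
FD 16: (7.083,33.563) -> (7.92,49.541) [heading=87, draw]
RT 90: heading 87 -> 357
BK 1: (7.92,49.541) -> (6.922,49.593) [heading=357, draw]
Final: pos=(6.922,49.593), heading=357, 9 segment(s) drawn

Segment endpoints: x in {3, 5.5, 6, 6, 6.922, 7.083, 7.92, 9.76, 21.03, 21.135}, y in {6, 17.957, 18.952, 25, 25.866, 30.59, 33.563, 49.541, 49.593}
xmin=3, ymin=6, xmax=21.135, ymax=49.593

Answer: 3 6 21.135 49.593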